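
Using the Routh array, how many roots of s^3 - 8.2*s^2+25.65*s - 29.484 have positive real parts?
Routh array:
s^3: [1, 25.65]; s^2: [-8.2, -29.484]; s^1: [22.0544]; s^0: [-29.484]
First column: [1, -8.2, 22.0544, -29.484]. Sign changes = RHP roots = 3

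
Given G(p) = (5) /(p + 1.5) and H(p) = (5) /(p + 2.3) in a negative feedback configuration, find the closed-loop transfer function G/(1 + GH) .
Closed-loop T = G/(1+GH).
Numerator: G_num * H_den = 5*p + 11.5.
Denominator: G_den * H_den + G_num * H_num = (p^2 + 3.8*p + 3.45) + (25) = p^2 + 3.8*p + 28.45.
T(p) = (5*p + 11.5)/(p^2 + 3.8*p + 28.45)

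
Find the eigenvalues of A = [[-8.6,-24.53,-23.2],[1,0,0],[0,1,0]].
Eigenvalues solve det(λI - A) = 0.
Characteristic polynomial: λ^3 + 8.6*λ^2 + 24.53*λ + 23.2 = 0.
Factor: (λ + 3.2)(λ + 2.9)(λ + 2.5) = 0.
Roots: -2.5, -2.9, -3.2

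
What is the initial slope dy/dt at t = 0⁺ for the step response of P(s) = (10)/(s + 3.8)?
IVT: y'(0⁺) = lim_{s→∞} s²·Y(s) = lim_{s→∞} s·P(s).
deg(num) = 0, deg(den) = 1, relative degree = 1, so s·P(s) → (leading num)/(leading den) = 10/1 = 10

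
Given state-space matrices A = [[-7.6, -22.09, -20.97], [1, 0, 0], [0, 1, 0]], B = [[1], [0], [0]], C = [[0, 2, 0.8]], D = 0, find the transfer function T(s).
T(s) = C(sI - A)⁻¹B + D.
Characteristic polynomial det(sI - A) = s^3 + 7.6*s^2 + 22.09*s + 20.97.
Numerator from C·adj(sI-A)·B + D·det(sI-A) = 2*s + 0.8.
T(s) = (2*s + 0.8)/(s^3 + 7.6*s^2 + 22.09*s + 20.97)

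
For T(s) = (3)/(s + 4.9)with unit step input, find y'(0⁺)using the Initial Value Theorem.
IVT: y'(0⁺) = lim_{s→∞} s²·Y(s) = lim_{s→∞} s·T(s).
deg(num) = 0, deg(den) = 1, relative degree = 1, so s·T(s) → (leading num)/(leading den) = 3/1 = 3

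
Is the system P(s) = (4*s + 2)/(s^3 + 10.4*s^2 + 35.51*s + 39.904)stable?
Denominator: s^3 + 10.4*s^2 + 35.51*s + 39.904 = (s + 3.2)(s + 4.3)(s + 2.9). Poles: -2.9, -3.2, -4.3. All Re(p)<0: Yes (stable)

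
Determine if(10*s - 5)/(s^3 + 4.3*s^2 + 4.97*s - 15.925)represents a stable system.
Denominator: s^3 + 4.3*s^2 + 4.97*s - 15.925 = (s - 1.3)(s^2 + 5.6*s + 12.25). Poles: -2.8 + 2.1j, -2.8 - 2.1j, 1.3. All Re(p)<0: No (unstable)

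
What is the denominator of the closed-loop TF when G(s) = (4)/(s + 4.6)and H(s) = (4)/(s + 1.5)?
Characteristic poly = G_den * H_den + G_num * H_num = (s^2 + 6.1*s + 6.9) + (16) = s^2 + 6.1*s + 22.9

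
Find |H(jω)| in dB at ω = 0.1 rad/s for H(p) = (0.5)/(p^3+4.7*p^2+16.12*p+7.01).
Substitute p = j*0.1: H(j0.1) = 0.0681595 - 0.0157698j.
|H(j0.1)| = sqrt(Re² + Im²) = 0.06996.
20*log₁₀(0.06996) = -23.10 dB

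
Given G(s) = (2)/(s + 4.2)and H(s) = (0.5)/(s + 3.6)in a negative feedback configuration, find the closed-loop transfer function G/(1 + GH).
Closed-loop T = G/(1+GH).
Numerator: G_num * H_den = 2*s + 7.2.
Denominator: G_den * H_den + G_num * H_num = (s^2 + 7.8*s + 15.12) + (1) = s^2 + 7.8*s + 16.12.
T(s) = (2*s + 7.2)/(s^2 + 7.8*s + 16.12)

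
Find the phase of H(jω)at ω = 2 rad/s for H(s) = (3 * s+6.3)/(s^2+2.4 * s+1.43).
Substitute s = j*2: H(j2) = 0.425335 - 1.54023j.
∠H(j2) = atan2(Im, Re) = atan2(-1.54023, 0.425335) = -74.56°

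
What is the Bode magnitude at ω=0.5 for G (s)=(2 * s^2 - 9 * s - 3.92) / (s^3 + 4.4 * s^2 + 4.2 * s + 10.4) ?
Substitute s = j*0.5: G(j0.5) = -0.553083 - 0.366415j.
|G(j0.5)| = sqrt(Re² + Im²) = 0.6634.
20*log₁₀(0.6634) = -3.56 dB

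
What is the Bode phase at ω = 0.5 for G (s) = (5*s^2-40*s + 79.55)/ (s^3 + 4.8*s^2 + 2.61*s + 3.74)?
Substitute s = j*0.5: G(j0.5) = 22.346 - 18.2552j.
∠G(j0.5) = atan2(Im, Re) = atan2(-18.2552, 22.346) = -39.25°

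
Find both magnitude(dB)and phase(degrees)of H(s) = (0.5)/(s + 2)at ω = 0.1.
Substitute s = j*0.1: H(j0.1) = 0.249377 - 0.0124688j.
|H| = 20*log₁₀(sqrt(Re²+Im²)) = -12.05 dB.
∠H = atan2(Im, Re) = -2.86°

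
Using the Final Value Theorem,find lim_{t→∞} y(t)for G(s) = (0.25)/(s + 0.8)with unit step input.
FVT: lim_{t→∞} y(t) = lim_{s→0} s*Y(s) where Y(s) = G(s)/s.
= lim_{s→0} G(s) = G(0) = num(0)/den(0) = 0.25/0.8 = 0.3125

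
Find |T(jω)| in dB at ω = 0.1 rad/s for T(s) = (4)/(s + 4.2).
Substitute s = j*0.1: T(j0.1) = 0.951841 - 0.0226629j.
|T(j0.1)| = sqrt(Re² + Im²) = 0.9521.
20*log₁₀(0.9521) = -0.43 dB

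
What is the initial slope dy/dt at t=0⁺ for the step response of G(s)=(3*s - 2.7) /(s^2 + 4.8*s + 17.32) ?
IVT: y'(0⁺) = lim_{s→∞} s²·Y(s) = lim_{s→∞} s·G(s).
deg(num) = 1, deg(den) = 2, relative degree = 1, so s·G(s) → (leading num)/(leading den) = 3/1 = 3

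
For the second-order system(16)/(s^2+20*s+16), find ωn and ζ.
Standard form: ωn²/(s²+2ζωn·s+ωn²).
const=16=ωn² → ωn=4, s coeff=20=2ζωn → ζ=2.5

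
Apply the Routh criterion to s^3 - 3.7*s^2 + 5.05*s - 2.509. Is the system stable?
Routh array:
s^3: [1, 5.05]; s^2: [-3.7, -2.509]; s^1: [4.37189]; s^0: [-2.509]
First column: [1, -3.7, 4.37189, -2.509]. Sign changes = 3.
No, unstable (3 RHP root(s))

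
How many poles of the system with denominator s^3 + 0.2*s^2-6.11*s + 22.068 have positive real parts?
s^3 + 0.2*s^2 - 6.11*s + 22.068 = (s + 3.6)(s^2 - 3.4*s + 6.13). Poles: -3.6, 1.7 + 1.8j, 1.7 - 1.8j. RHP poles (Re>0): 2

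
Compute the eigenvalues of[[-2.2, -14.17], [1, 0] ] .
Eigenvalues solve det(λI - A) = 0.
Characteristic polynomial: λ^2 + 2.2*λ + 14.17 = 0.
Roots: -1.1 + 3.6j, -1.1 - 3.6j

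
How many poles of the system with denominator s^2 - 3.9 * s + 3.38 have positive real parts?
s^2 - 3.9*s + 3.38 = (s - 1.3)(s - 2.6). Poles: 1.3, 2.6. RHP poles (Re>0): 2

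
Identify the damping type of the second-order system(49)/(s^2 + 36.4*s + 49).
Standard form: ωn²/(s²+2ζωn·s+ωn²) gives ωn=7, ζ=2.6.
Overdamped (ζ = 2.6 > 1)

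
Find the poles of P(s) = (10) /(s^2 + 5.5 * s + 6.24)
Set denominator = 0: s^2 + 5.5*s + 6.24 = (s + 1.6)(s + 3.9) = 0 → Poles: -1.6, -3.9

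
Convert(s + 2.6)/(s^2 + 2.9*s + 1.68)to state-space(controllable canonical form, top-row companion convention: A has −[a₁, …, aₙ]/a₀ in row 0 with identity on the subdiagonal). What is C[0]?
Reachable canonical form: C = numerator coefficients (right-aligned, zero-padded to length n).
num = s + 2.6, C = [[1, 2.6]].
C[0] = 1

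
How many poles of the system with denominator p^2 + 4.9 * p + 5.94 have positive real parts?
p^2 + 4.9*p + 5.94 = (p + 2.7)(p + 2.2). Poles: -2.2, -2.7. RHP poles (Re>0): 0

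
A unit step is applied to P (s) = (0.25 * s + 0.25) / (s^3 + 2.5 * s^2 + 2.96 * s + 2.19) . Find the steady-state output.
FVT: lim_{t→∞} y(t) = lim_{s→0} s*Y(s) where Y(s) = P(s)/s.
= lim_{s→0} P(s) = P(0) = num(0)/den(0) = 0.25/2.19 = 0.1142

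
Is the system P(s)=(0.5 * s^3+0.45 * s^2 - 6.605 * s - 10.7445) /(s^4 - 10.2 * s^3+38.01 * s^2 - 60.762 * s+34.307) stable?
Denominator: s^4 - 10.2*s^3 + 38.01*s^2 - 60.762*s + 34.307 = (s - 3.5)(s - 1.3)(s^2 - 5.4*s + 7.54). Poles: 1.3, 2.7 + 0.5j, 2.7 - 0.5j, 3.5. All Re(p)<0: No (unstable)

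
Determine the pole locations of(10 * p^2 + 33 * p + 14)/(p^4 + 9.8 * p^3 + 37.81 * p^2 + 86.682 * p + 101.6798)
Set denominator = 0: p^4 + 9.8*p^3 + 37.81*p^2 + 86.682*p + 101.6798 = (p + 4.7)(p + 2.9)(p^2 + 2.2*p + 7.46) = 0 → Poles: -1.1 + 2.5j, -1.1 - 2.5j, -2.9, -4.7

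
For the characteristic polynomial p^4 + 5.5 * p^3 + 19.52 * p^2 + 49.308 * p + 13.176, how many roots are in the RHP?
p^4 + 5.5*p^3 + 19.52*p^2 + 49.308*p + 13.176 = (p + 0.3)(p + 3.6)(p^2 + 1.6*p + 12.2). Poles: -0.3, -0.8 + 3.4j, -0.8 - 3.4j, -3.6. RHP poles (Re>0): 0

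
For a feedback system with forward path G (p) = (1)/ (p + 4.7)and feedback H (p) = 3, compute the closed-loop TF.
Closed-loop T = G/(1+GH).
Numerator: G_num * H_den = 1.
Denominator: G_den * H_den + G_num * H_num = (p + 4.7) + (3) = p + 7.7.
T(p) = (1)/(p + 7.7)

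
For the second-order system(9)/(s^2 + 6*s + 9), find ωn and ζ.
Standard form: ωn²/(s²+2ζωn·s+ωn²).
const=9=ωn² → ωn=3, s coeff=6=2ζωn → ζ=1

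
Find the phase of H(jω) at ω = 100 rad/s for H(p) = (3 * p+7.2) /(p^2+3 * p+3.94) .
Substitute p = j*100: H(j100) = 0.000180263 - 0.0300064j.
∠H(j100) = atan2(Im, Re) = atan2(-0.0300064, 0.000180263) = -89.66°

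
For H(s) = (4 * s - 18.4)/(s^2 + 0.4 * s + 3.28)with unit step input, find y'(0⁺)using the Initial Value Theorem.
IVT: y'(0⁺) = lim_{s→∞} s²·Y(s) = lim_{s→∞} s·H(s).
deg(num) = 1, deg(den) = 2, relative degree = 1, so s·H(s) → (leading num)/(leading den) = 4/1 = 4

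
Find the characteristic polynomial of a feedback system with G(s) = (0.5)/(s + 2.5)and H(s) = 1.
Characteristic poly = G_den * H_den + G_num * H_num = (s + 2.5) + (0.5) = s + 3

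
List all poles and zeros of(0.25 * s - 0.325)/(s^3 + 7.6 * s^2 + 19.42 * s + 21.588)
Set denominator = 0: s^3 + 7.6*s^2 + 19.42*s + 21.588 = (s + 4.2)(s^2 + 3.4*s + 5.14) = 0 → Poles: -1.7 + 1.5j, -1.7 - 1.5j, -4.2
Set numerator = 0: 0.25*s - 0.325 = 0 → Zeros: 1.3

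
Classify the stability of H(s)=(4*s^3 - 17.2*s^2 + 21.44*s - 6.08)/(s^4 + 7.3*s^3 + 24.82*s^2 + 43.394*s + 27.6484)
Denominator: s^4 + 7.3*s^3 + 24.82*s^2 + 43.394*s + 27.6484 = (s + 2.6)(s + 1.3)(s^2 + 3.4*s + 8.18). Poles: -1.3, -1.7 + 2.3j, -1.7 - 2.3j, -2.6. Stable (all poles in LHP)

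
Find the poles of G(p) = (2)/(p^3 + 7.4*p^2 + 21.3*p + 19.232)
Set denominator = 0: p^3 + 7.4*p^2 + 21.3*p + 19.232 = (p + 1.6)(p^2 + 5.8*p + 12.02) = 0 → Poles: -1.6, -2.9 + 1.9j, -2.9 - 1.9j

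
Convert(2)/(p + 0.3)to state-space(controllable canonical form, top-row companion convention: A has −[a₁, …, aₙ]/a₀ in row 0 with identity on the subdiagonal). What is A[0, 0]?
Reachable canonical form for den = p + 0.3: top row of A = -[a₁,a₂,...,aₙ]/a₀, ones on the subdiagonal, zeros elsewhere.
A = [[-0.3]].
A[0,0] = -0.3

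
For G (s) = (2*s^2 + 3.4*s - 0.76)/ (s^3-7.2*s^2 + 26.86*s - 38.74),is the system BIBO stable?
Denominator: s^3 - 7.2*s^2 + 26.86*s - 38.74 = (s - 2.6)(s^2 - 4.6*s + 14.9). Poles: 2.3 + 3.1j, 2.3 - 3.1j, 2.6. All Re(p)<0: No (unstable)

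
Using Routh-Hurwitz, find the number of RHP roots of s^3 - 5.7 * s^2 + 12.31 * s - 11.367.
Routh array:
s^3: [1, 12.31]; s^2: [-5.7, -11.367]; s^1: [10.3158]; s^0: [-11.367]
First column: [1, -5.7, 10.3158, -11.367]. Sign changes = RHP roots = 3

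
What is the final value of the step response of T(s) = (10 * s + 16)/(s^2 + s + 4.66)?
FVT: lim_{t→∞} y(t) = lim_{s→0} s*Y(s) where Y(s) = T(s)/s.
= lim_{s→0} T(s) = T(0) = num(0)/den(0) = 16/4.66 = 3.433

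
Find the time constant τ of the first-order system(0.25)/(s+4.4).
First-order system: τ = -1/pole. Pole = -4.4. τ = -1/(-4.4) = 0.2273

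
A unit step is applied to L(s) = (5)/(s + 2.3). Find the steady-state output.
FVT: lim_{t→∞} y(t) = lim_{s→0} s*Y(s) where Y(s) = L(s)/s.
= lim_{s→0} L(s) = L(0) = num(0)/den(0) = 5/2.3 = 2.174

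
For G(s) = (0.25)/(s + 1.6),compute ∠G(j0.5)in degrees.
Substitute s = j*0.5: G(j0.5) = 0.142349 - 0.044484j.
∠G(j0.5) = atan2(Im, Re) = atan2(-0.044484, 0.142349) = -17.35°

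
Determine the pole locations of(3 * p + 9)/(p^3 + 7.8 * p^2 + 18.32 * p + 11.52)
Set denominator = 0: p^3 + 7.8*p^2 + 18.32*p + 11.52 = (p + 1)(p + 3.2)(p + 3.6) = 0 → Poles: -1, -3.2, -3.6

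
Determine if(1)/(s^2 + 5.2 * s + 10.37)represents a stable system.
Denominator: s^2 + 5.2*s + 10.37. Poles: -2.6 + 1.9j, -2.6 - 1.9j. All Re(p)<0: Yes (stable)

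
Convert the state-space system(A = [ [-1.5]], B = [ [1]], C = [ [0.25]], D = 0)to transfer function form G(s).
G(s) = C(sI - A)⁻¹B + D.
Characteristic polynomial det(sI - A) = s + 1.5.
Numerator from C·adj(sI-A)·B + D·det(sI-A) = 0.25.
G(s) = (0.25)/(s + 1.5)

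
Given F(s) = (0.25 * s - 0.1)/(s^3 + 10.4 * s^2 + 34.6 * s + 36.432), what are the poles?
Set denominator = 0: s^3 + 10.4*s^2 + 34.6*s + 36.432 = (s + 4.6)(s + 2.2)(s + 3.6) = 0 → Poles: -2.2, -3.6, -4.6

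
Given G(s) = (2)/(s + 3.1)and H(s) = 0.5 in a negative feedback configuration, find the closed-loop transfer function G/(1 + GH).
Closed-loop T = G/(1+GH).
Numerator: G_num * H_den = 2.
Denominator: G_den * H_den + G_num * H_num = (s + 3.1) + (1) = s + 4.1.
T(s) = (2)/(s + 4.1)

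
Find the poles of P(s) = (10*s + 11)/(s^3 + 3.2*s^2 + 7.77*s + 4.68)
Set denominator = 0: s^3 + 3.2*s^2 + 7.77*s + 4.68 = (s + 0.8)(s^2 + 2.4*s + 5.85) = 0 → Poles: -0.8, -1.2 + 2.1j, -1.2 - 2.1j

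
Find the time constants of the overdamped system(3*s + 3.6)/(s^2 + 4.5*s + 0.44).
Overdamped: real poles at -4.4, -0.1. τ = -1/pole → τ₁ = 0.2273, τ₂ = 10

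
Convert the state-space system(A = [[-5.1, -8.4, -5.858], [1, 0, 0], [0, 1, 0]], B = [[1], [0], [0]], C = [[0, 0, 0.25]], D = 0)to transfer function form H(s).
H(s) = C(sI - A)⁻¹B + D.
Characteristic polynomial det(sI - A) = s^3 + 5.1*s^2 + 8.4*s + 5.858.
Numerator from C·adj(sI-A)·B + D·det(sI-A) = 0.25.
H(s) = (0.25)/(s^3 + 5.1*s^2 + 8.4*s + 5.858)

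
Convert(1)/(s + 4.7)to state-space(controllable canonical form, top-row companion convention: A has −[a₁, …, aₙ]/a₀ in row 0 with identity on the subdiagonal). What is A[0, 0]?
Reachable canonical form for den = s + 4.7: top row of A = -[a₁,a₂,...,aₙ]/a₀, ones on the subdiagonal, zeros elsewhere.
A = [[-4.7]].
A[0,0] = -4.7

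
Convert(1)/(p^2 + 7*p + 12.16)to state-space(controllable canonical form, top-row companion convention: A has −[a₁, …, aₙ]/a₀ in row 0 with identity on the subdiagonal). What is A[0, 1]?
Reachable canonical form for den = p^2 + 7*p + 12.16: top row of A = -[a₁,a₂,...,aₙ]/a₀, ones on the subdiagonal, zeros elsewhere.
A = [[-7, -12.16], [1, 0]].
A[0,1] = -12.16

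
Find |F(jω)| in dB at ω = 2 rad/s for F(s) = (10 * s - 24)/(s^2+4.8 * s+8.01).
Substitute s = j*2: F(j2) = 0.8847 + 2.86955j.
|F(j2)| = sqrt(Re² + Im²) = 3.003.
20*log₁₀(3.003) = 9.55 dB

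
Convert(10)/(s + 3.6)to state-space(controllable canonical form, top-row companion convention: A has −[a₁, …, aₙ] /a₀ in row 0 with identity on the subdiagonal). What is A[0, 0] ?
Reachable canonical form for den = s + 3.6: top row of A = -[a₁,a₂,...,aₙ]/a₀, ones on the subdiagonal, zeros elsewhere.
A = [[-3.6]].
A[0,0] = -3.6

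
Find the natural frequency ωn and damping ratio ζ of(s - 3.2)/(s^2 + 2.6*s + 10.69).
Underdamped: complex pole -1.3 + 3j. ωn = |pole| = 3.27, ζ = -Re(pole)/ωn = 0.3976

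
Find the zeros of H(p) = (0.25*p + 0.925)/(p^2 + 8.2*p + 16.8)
Set numerator = 0: 0.25*p + 0.925 = 0 → Zeros: -3.7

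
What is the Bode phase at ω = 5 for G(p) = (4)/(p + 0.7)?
Substitute p = j*5: G(j5) = 0.109847 - 0.784621j.
∠G(j5) = atan2(Im, Re) = atan2(-0.784621, 0.109847) = -82.03°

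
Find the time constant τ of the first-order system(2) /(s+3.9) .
First-order system: τ = -1/pole. Pole = -3.9. τ = -1/(-3.9) = 0.2564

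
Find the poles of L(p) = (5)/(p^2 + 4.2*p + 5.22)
Set denominator = 0: p^2 + 4.2*p + 5.22 = 0 → Poles: -2.1 + 0.9j, -2.1 - 0.9j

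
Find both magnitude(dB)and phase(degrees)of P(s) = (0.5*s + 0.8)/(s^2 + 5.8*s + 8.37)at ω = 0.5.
Substitute s = j*0.5: P(j0.5) = 0.097129 - 0.00390076j.
|P| = 20*log₁₀(sqrt(Re²+Im²)) = -20.25 dB.
∠P = atan2(Im, Re) = -2.30°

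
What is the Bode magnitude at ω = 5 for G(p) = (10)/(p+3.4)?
Substitute p = j*5: G(j5) = 0.929978 - 1.36761j.
|G(j5)| = sqrt(Re² + Im²) = 1.654.
20*log₁₀(1.654) = 4.37 dB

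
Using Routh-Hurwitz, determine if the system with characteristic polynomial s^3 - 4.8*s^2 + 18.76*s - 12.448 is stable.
Routh array:
s^3: [1, 18.76]; s^2: [-4.8, -12.448]; s^1: [16.1667]; s^0: [-12.448]
First column: [1, -4.8, 16.1667, -12.448]. Sign changes = 3.
No, unstable (3 RHP root(s))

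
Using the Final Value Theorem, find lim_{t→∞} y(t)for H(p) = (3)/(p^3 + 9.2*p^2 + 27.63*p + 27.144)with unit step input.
FVT: lim_{t→∞} y(t) = lim_{p→0} p*Y(p) where Y(p) = H(p)/p.
= lim_{p→0} H(p) = H(0) = num(0)/den(0) = 3/27.144 = 0.1105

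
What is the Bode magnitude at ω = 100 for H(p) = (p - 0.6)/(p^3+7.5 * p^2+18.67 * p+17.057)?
Substitute p = j*100: H(j100) = -9.95799e-05 - 8.08188e-06j.
|H(j100)| = sqrt(Re² + Im²) = 9.991e-05.
20*log₁₀(9.991e-05) = -80.01 dB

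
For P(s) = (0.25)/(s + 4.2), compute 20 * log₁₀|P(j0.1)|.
Substitute s = j*0.1: P(j0.1) = 0.0594901 - 0.00141643j.
|P(j0.1)| = sqrt(Re² + Im²) = 0.05951.
20*log₁₀(0.05951) = -24.51 dB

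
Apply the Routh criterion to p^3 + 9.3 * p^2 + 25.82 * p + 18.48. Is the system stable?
Routh array:
p^3: [1, 25.82]; p^2: [9.3, 18.48]; p^1: [23.8329]; p^0: [18.48]
First column: [1, 9.3, 23.8329, 18.48]. Sign changes = 0.
Yes, stable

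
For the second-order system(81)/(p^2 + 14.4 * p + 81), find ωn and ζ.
Standard form: ωn²/(p²+2ζωn·p+ωn²).
const=81=ωn² → ωn=9, p coeff=14.4=2ζωn → ζ=0.8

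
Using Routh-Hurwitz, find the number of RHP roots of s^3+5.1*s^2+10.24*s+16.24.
Routh array:
s^3: [1, 10.24]; s^2: [5.1, 16.24]; s^1: [7.05569]; s^0: [16.24]
First column: [1, 5.1, 7.05569, 16.24]. Sign changes = RHP roots = 0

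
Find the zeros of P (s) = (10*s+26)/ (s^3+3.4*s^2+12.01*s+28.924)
Set numerator = 0: 10*s + 26 = 0 → Zeros: -2.6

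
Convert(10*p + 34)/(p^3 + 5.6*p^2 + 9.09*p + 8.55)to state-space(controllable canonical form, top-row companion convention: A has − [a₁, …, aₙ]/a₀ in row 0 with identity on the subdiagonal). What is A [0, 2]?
Reachable canonical form for den = p^3 + 5.6*p^2 + 9.09*p + 8.55: top row of A = -[a₁,a₂,...,aₙ]/a₀, ones on the subdiagonal, zeros elsewhere.
A = [[-5.6, -9.09, -8.55], [1, 0, 0], [0, 1, 0]].
A[0,2] = -8.55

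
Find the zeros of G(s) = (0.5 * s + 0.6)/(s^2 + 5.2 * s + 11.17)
Set numerator = 0: 0.5*s + 0.6 = 0 → Zeros: -1.2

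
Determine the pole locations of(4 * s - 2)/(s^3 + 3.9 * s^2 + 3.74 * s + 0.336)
Set denominator = 0: s^3 + 3.9*s^2 + 3.74*s + 0.336 = (s + 0.1)(s + 2.4)(s + 1.4) = 0 → Poles: -0.1, -1.4, -2.4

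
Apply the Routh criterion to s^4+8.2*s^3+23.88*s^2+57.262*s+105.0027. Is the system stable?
Routh array:
s^4: [1, 23.88, 105.0027]; s^3: [8.2, 57.262]; s^2: [16.8968, 105.0027]; s^1: [6.30438]; s^0: [105.0027]
First column: [1, 8.2, 16.8968, 6.30438, 105.0027]. Sign changes = 0.
Yes, stable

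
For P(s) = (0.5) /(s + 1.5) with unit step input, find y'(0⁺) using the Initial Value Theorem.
IVT: y'(0⁺) = lim_{s→∞} s²·Y(s) = lim_{s→∞} s·P(s).
deg(num) = 0, deg(den) = 1, relative degree = 1, so s·P(s) → (leading num)/(leading den) = 0.5/1 = 0.5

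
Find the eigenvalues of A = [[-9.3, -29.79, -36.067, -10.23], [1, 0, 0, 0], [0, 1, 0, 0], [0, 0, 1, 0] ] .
Eigenvalues solve det(λI - A) = 0.
Characteristic polynomial: λ^4 + 9.3*λ^3 + 29.79*λ^2 + 36.067*λ + 10.23 = 0.
Factor: (λ + 3.3)(λ + 2.5)(λ + 0.4)(λ + 3.1) = 0.
Roots: -0.4, -2.5, -3.1, -3.3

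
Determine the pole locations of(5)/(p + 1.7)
Set denominator = 0: p + 1.7 = 0 → Poles: -1.7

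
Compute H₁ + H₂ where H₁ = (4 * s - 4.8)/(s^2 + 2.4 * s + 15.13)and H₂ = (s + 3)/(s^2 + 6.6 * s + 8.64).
Parallel: H = H₁ + H₂ = (n₁·d₂ + n₂·d₁)/(d₁·d₂).
n₁·d₂ = 4*s^3 + 21.6*s^2 + 2.88*s - 41.472. n₂·d₁ = s^3 + 5.4*s^2 + 22.33*s + 45.39. Sum = 5*s^3 + 27*s^2 + 25.21*s + 3.918. d₁·d₂ = s^4 + 9*s^3 + 39.61*s^2 + 120.594*s + 130.7232.
H(s) = (5*s^3 + 27*s^2 + 25.21*s + 3.918)/(s^4 + 9*s^3 + 39.61*s^2 + 120.594*s + 130.7232)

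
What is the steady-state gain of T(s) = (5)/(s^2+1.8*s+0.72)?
DC gain = T(0) = num(0)/den(0) = 5/0.72 = 6.944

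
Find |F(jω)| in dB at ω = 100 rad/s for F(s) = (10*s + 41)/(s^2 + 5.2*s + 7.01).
Substitute s = j*100: F(j100) = 0.00110144 - 0.100013j.
|F(j100)| = sqrt(Re² + Im²) = 0.1.
20*log₁₀(0.1) = -20.00 dB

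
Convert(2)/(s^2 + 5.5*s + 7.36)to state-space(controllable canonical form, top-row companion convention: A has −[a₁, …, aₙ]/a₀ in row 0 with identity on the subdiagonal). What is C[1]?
Reachable canonical form: C = numerator coefficients (right-aligned, zero-padded to length n).
num = 2, C = [[0, 2]].
C[1] = 2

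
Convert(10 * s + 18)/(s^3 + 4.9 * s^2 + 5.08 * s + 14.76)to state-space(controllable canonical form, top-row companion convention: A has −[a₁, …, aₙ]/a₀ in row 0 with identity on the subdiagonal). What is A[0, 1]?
Reachable canonical form for den = s^3 + 4.9*s^2 + 5.08*s + 14.76: top row of A = -[a₁,a₂,...,aₙ]/a₀, ones on the subdiagonal, zeros elsewhere.
A = [[-4.9, -5.08, -14.76], [1, 0, 0], [0, 1, 0]].
A[0,1] = -5.08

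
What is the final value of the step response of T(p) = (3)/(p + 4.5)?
FVT: lim_{t→∞} y(t) = lim_{p→0} p*Y(p) where Y(p) = T(p)/p.
= lim_{p→0} T(p) = T(0) = num(0)/den(0) = 3/4.5 = 0.6667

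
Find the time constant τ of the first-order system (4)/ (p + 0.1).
First-order system: τ = -1/pole. Pole = -0.1. τ = -1/(-0.1) = 10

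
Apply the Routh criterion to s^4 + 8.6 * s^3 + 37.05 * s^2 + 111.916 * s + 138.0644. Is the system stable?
Routh array:
s^4: [1, 37.05, 138.0644]; s^3: [8.6, 111.916]; s^2: [24.0365, 138.0644]; s^1: [62.5181]; s^0: [138.0644]
First column: [1, 8.6, 24.0365, 62.5181, 138.0644]. Sign changes = 0.
Yes, stable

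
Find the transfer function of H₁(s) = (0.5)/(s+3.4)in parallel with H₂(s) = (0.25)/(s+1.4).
Parallel: H = H₁ + H₂ = (n₁·d₂ + n₂·d₁)/(d₁·d₂).
n₁·d₂ = 0.5*s + 0.7. n₂·d₁ = 0.25*s + 0.85. Sum = 0.75*s + 1.55. d₁·d₂ = s^2 + 4.8*s + 4.76.
H(s) = (0.75*s + 1.55)/(s^2 + 4.8*s + 4.76)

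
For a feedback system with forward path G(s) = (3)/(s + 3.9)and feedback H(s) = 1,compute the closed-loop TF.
Closed-loop T = G/(1+GH).
Numerator: G_num * H_den = 3.
Denominator: G_den * H_den + G_num * H_num = (s + 3.9) + (3) = s + 6.9.
T(s) = (3)/(s + 6.9)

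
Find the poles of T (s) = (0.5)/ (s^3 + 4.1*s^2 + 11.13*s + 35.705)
Set denominator = 0: s^3 + 4.1*s^2 + 11.13*s + 35.705 = (s + 3.7)(s^2 + 0.4*s + 9.65) = 0 → Poles: -0.2 + 3.1j, -0.2 - 3.1j, -3.7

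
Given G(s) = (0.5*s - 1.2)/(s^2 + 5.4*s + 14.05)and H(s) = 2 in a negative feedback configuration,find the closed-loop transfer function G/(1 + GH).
Closed-loop T = G/(1+GH).
Numerator: G_num * H_den = 0.5*s - 1.2.
Denominator: G_den * H_den + G_num * H_num = (s^2 + 5.4*s + 14.05) + (s - 2.4) = s^2 + 6.4*s + 11.65.
T(s) = (0.5*s - 1.2)/(s^2 + 6.4*s + 11.65)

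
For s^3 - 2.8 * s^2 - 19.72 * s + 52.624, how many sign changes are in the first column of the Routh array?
Routh array:
s^3: [1, -19.72]; s^2: [-2.8, 52.624]; s^1: [-0.925714]; s^0: [52.624]
First column: [1, -2.8, -0.925714, 52.624]. Sign changes = 2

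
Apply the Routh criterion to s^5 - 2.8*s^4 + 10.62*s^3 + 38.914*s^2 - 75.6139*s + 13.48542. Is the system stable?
Routh array:
s^5: [1, 10.62, -75.6139]; s^4: [-2.8, 38.914, 13.48542]; s^3: [24.5179, -70.7977]; s^2: [30.8287, 13.48542]; s^1: [-81.5225]; s^0: [13.48542]
First column: [1, -2.8, 24.5179, 30.8287, -81.5225, 13.48542]. Sign changes = 4.
No, unstable (4 RHP root(s))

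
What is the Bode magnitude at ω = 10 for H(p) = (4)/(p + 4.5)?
Substitute p = j*10: H(j10) = 0.149688 - 0.33264j.
|H(j10)| = sqrt(Re² + Im²) = 0.3648.
20*log₁₀(0.3648) = -8.76 dB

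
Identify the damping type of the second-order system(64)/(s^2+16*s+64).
Standard form: ωn²/(s²+2ζωn·s+ωn²) gives ωn=8, ζ=1.
Critically damped (ζ = 1)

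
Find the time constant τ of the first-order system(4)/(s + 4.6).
First-order system: τ = -1/pole. Pole = -4.6. τ = -1/(-4.6) = 0.2174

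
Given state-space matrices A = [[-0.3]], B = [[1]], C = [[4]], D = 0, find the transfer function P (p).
P(p) = C(pI - A)⁻¹B + D.
Characteristic polynomial det(pI - A) = p + 0.3.
Numerator from C·adj(pI-A)·B + D·det(pI-A) = 4.
P(p) = (4)/(p + 0.3)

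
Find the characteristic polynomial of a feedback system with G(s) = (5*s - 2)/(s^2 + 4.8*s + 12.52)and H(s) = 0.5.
Characteristic poly = G_den * H_den + G_num * H_num = (s^2 + 4.8*s + 12.52) + (2.5*s - 1) = s^2 + 7.3*s + 11.52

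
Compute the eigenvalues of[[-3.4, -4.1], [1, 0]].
Eigenvalues solve det(λI - A) = 0.
Characteristic polynomial: λ^2 + 3.4*λ + 4.1 = 0.
Roots: -1.7 + 1.1j, -1.7 - 1.1j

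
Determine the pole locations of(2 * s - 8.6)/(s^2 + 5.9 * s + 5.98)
Set denominator = 0: s^2 + 5.9*s + 5.98 = (s + 1.3)(s + 4.6) = 0 → Poles: -1.3, -4.6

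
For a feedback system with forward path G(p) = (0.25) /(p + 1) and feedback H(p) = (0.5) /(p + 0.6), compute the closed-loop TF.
Closed-loop T = G/(1+GH).
Numerator: G_num * H_den = 0.25*p + 0.15.
Denominator: G_den * H_den + G_num * H_num = (p^2 + 1.6*p + 0.6) + (0.125) = p^2 + 1.6*p + 0.725.
T(p) = (0.25*p + 0.15)/(p^2 + 1.6*p + 0.725)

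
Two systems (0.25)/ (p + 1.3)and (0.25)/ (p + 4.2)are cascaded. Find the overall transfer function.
Series: H = H₁ · H₂ = (n₁·n₂)/(d₁·d₂).
Num: n₁·n₂ = 0.0625. Den: d₁·d₂ = p^2 + 5.5*p + 5.46.
H(p) = (0.0625)/(p^2 + 5.5*p + 5.46)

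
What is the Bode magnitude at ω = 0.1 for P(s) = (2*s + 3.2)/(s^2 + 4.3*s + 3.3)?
Substitute s = j*0.1: P(j0.1) = 0.96412 - 0.0652194j.
|P(j0.1)| = sqrt(Re² + Im²) = 0.9663.
20*log₁₀(0.9663) = -0.30 dB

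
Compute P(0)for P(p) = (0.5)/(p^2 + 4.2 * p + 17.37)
DC gain = P(0) = num(0)/den(0) = 0.5/17.37 = 0.02879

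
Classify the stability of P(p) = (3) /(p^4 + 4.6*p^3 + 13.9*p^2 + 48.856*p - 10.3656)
Denominator: p^4 + 4.6*p^3 + 13.9*p^2 + 48.856*p - 10.3656 = (p - 0.2)(p + 4.2)(p^2 + 0.6*p + 12.34). Poles: -0.3 + 3.5j, -0.3 - 3.5j, -4.2, 0.2. Unstable (1 pole(s) in RHP)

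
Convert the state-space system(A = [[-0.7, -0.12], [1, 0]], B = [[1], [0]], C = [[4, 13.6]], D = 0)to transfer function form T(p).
T(p) = C(pI - A)⁻¹B + D.
Characteristic polynomial det(pI - A) = p^2 + 0.7*p + 0.12.
Numerator from C·adj(pI-A)·B + D·det(pI-A) = 4*p + 13.6.
T(p) = (4*p + 13.6)/(p^2 + 0.7*p + 0.12)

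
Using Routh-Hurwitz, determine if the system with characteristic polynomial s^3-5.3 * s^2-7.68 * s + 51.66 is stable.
Routh array:
s^3: [1, -7.68]; s^2: [-5.3, 51.66]; s^1: [2.06717]; s^0: [51.66]
First column: [1, -5.3, 2.06717, 51.66]. Sign changes = 2.
No, unstable (2 RHP root(s))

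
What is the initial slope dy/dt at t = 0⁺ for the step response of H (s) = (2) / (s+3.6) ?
IVT: y'(0⁺) = lim_{s→∞} s²·Y(s) = lim_{s→∞} s·H(s).
deg(num) = 0, deg(den) = 1, relative degree = 1, so s·H(s) → (leading num)/(leading den) = 2/1 = 2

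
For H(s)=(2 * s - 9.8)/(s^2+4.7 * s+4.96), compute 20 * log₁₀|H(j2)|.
Substitute s = j*2: H(j2) = 0.315765 + 1.0748j.
|H(j2)| = sqrt(Re² + Im²) = 1.12.
20*log₁₀(1.12) = 0.99 dB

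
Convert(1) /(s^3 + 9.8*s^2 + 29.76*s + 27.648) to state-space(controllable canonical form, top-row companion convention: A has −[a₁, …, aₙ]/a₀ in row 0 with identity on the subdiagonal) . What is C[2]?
Reachable canonical form: C = numerator coefficients (right-aligned, zero-padded to length n).
num = 1, C = [[0, 0, 1]].
C[2] = 1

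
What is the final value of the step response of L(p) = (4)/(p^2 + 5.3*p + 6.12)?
FVT: lim_{t→∞} y(t) = lim_{p→0} p*Y(p) where Y(p) = L(p)/p.
= lim_{p→0} L(p) = L(0) = num(0)/den(0) = 4/6.12 = 0.6536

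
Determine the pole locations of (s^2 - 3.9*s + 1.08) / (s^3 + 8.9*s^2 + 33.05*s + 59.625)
Set denominator = 0: s^3 + 8.9*s^2 + 33.05*s + 59.625 = (s + 4.5)(s^2 + 4.4*s + 13.25) = 0 → Poles: -2.2 + 2.9j, -2.2 - 2.9j, -4.5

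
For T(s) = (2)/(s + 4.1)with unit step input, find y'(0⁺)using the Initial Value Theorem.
IVT: y'(0⁺) = lim_{s→∞} s²·Y(s) = lim_{s→∞} s·T(s).
deg(num) = 0, deg(den) = 1, relative degree = 1, so s·T(s) → (leading num)/(leading den) = 2/1 = 2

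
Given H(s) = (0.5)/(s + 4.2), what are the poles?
Set denominator = 0: s + 4.2 = 0 → Poles: -4.2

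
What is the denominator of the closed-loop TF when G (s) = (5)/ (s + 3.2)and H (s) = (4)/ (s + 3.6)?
Characteristic poly = G_den * H_den + G_num * H_num = (s^2 + 6.8*s + 11.52) + (20) = s^2 + 6.8*s + 31.52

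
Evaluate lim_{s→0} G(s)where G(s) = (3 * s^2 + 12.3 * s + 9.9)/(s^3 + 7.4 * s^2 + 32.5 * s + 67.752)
DC gain = G(0) = num(0)/den(0) = 9.9/67.752 = 0.1461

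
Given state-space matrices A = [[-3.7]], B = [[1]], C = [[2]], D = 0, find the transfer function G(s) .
G(s) = C(sI - A)⁻¹B + D.
Characteristic polynomial det(sI - A) = s + 3.7.
Numerator from C·adj(sI-A)·B + D·det(sI-A) = 2.
G(s) = (2)/(s + 3.7)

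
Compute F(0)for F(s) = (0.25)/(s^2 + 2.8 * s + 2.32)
DC gain = F(0) = num(0)/den(0) = 0.25/2.32 = 0.1078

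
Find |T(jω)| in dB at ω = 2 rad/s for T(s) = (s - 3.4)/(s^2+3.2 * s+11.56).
Substitute s = j*2: T(j2) = -0.131521 + 0.375891j.
|T(j2)| = sqrt(Re² + Im²) = 0.3982.
20*log₁₀(0.3982) = -8.00 dB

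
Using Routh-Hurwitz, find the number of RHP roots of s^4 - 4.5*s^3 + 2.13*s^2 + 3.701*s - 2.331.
Routh array:
s^4: [1, 2.13, -2.331]; s^3: [-4.5, 3.701]; s^2: [2.95244, -2.331]; s^1: [0.148181]; s^0: [-2.331]
First column: [1, -4.5, 2.95244, 0.148181, -2.331]. Sign changes = RHP roots = 3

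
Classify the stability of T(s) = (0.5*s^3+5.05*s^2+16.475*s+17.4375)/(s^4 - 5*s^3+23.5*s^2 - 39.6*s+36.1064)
Denominator: s^4 - 5*s^3 + 23.5*s^2 - 39.6*s + 36.1064 = (s^2 - 2.2*s + 2.42)(s^2 - 2.8*s + 14.92). Poles: 1.1 + 1.1j, 1.1 - 1.1j, 1.4 + 3.6j, 1.4 - 3.6j. Unstable (4 pole(s) in RHP)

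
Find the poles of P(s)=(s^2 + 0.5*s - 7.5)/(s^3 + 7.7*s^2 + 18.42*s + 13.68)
Set denominator = 0: s^3 + 7.7*s^2 + 18.42*s + 13.68 = (s + 3.8)(s + 1.5)(s + 2.4) = 0 → Poles: -1.5, -2.4, -3.8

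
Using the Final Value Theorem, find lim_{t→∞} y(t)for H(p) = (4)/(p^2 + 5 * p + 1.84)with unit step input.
FVT: lim_{t→∞} y(t) = lim_{p→0} p*Y(p) where Y(p) = H(p)/p.
= lim_{p→0} H(p) = H(0) = num(0)/den(0) = 4/1.84 = 2.174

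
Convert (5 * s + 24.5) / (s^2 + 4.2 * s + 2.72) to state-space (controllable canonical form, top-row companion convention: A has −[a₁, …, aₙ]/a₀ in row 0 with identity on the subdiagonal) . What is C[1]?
Reachable canonical form: C = numerator coefficients (right-aligned, zero-padded to length n).
num = 5*s + 24.5, C = [[5, 24.5]].
C[1] = 24.5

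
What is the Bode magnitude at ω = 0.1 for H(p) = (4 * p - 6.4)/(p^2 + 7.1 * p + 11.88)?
Substitute p = j*0.1: H(j0.1) = -0.535244 + 0.0657138j.
|H(j0.1)| = sqrt(Re² + Im²) = 0.5393.
20*log₁₀(0.5393) = -5.36 dB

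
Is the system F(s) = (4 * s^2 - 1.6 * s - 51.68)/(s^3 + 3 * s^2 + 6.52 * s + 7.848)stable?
Denominator: s^3 + 3*s^2 + 6.52*s + 7.848 = (s + 1.8)(s^2 + 1.2*s + 4.36). Poles: -0.6 + 2j, -0.6 - 2j, -1.8. All Re(p)<0: Yes (stable)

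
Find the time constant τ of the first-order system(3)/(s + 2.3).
First-order system: τ = -1/pole. Pole = -2.3. τ = -1/(-2.3) = 0.4348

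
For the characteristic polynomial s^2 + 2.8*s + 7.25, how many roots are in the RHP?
Poles: -1.4 + 2.3j, -1.4 - 2.3j. RHP poles (Re>0): 0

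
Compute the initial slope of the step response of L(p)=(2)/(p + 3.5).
IVT: y'(0⁺) = lim_{p→∞} p²·Y(p) = lim_{p→∞} p·L(p).
deg(num) = 0, deg(den) = 1, relative degree = 1, so p·L(p) → (leading num)/(leading den) = 2/1 = 2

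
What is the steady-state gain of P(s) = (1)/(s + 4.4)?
DC gain = P(0) = num(0)/den(0) = 1/4.4 = 0.2273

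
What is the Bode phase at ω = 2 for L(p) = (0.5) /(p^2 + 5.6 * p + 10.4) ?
Substitute p = j*2: L(j2) = 0.0192308 - 0.0336538j.
∠L(j2) = atan2(Im, Re) = atan2(-0.0336538, 0.0192308) = -60.26°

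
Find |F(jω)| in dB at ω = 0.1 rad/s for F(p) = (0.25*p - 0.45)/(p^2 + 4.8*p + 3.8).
Substitute p = j*0.1: F(j0.1) = -0.116037 + 0.0212923j.
|F(j0.1)| = sqrt(Re² + Im²) = 0.118.
20*log₁₀(0.118) = -18.56 dB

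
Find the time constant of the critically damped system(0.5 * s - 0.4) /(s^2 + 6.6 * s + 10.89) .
Critically damped (ζ = 1): repeated real pole at -3.3, -3.3. τ = -1/pole = 0.303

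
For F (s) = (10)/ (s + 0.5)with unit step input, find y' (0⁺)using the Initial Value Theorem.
IVT: y'(0⁺) = lim_{s→∞} s²·Y(s) = lim_{s→∞} s·F(s).
deg(num) = 0, deg(den) = 1, relative degree = 1, so s·F(s) → (leading num)/(leading den) = 10/1 = 10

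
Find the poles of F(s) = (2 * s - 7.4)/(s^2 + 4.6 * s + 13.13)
Set denominator = 0: s^2 + 4.6*s + 13.13 = 0 → Poles: -2.3 + 2.8j, -2.3 - 2.8j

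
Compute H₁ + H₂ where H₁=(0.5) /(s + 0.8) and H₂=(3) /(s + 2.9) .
Parallel: H = H₁ + H₂ = (n₁·d₂ + n₂·d₁)/(d₁·d₂).
n₁·d₂ = 0.5*s + 1.45. n₂·d₁ = 3*s + 2.4. Sum = 3.5*s + 3.85. d₁·d₂ = s^2 + 3.7*s + 2.32.
H(s) = (3.5*s + 3.85)/(s^2 + 3.7*s + 2.32)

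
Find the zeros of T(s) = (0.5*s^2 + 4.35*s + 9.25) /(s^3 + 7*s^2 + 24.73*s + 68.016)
Set numerator = 0: 0.5*s^2 + 4.35*s + 9.25 = 0.5*(s + 3.7)(s + 5) = 0 → Zeros: -3.7, -5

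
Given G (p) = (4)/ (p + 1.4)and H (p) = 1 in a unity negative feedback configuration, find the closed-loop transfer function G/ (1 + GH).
Closed-loop T = G/(1+GH).
Numerator: G_num * H_den = 4.
Denominator: G_den * H_den + G_num * H_num = (p + 1.4) + (4) = p + 5.4.
T(p) = (4)/(p + 5.4)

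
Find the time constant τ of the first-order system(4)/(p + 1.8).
First-order system: τ = -1/pole. Pole = -1.8. τ = -1/(-1.8) = 0.5556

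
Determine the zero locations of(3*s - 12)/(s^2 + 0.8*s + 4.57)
Set numerator = 0: 3*s - 12 = 0 → Zeros: 4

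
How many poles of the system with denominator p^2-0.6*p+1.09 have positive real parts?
Poles: 0.3 + 1j, 0.3 - 1j. RHP poles (Re>0): 2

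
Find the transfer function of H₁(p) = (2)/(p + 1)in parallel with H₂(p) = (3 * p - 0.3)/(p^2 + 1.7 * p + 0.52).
Parallel: H = H₁ + H₂ = (n₁·d₂ + n₂·d₁)/(d₁·d₂).
n₁·d₂ = 2*p^2 + 3.4*p + 1.04. n₂·d₁ = 3*p^2 + 2.7*p - 0.3. Sum = 5*p^2 + 6.1*p + 0.74. d₁·d₂ = p^3 + 2.7*p^2 + 2.22*p + 0.52.
H(p) = (5*p^2 + 6.1*p + 0.74)/(p^3 + 2.7*p^2 + 2.22*p + 0.52)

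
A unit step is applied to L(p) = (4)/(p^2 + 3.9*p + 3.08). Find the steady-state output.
FVT: lim_{t→∞} y(t) = lim_{p→0} p*Y(p) where Y(p) = L(p)/p.
= lim_{p→0} L(p) = L(0) = num(0)/den(0) = 4/3.08 = 1.299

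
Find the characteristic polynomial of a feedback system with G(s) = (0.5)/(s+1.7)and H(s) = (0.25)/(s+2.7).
Characteristic poly = G_den * H_den + G_num * H_num = (s^2 + 4.4*s + 4.59) + (0.125) = s^2 + 4.4*s + 4.715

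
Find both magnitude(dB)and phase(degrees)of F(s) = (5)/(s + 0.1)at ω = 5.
Substitute s = j*5: F(j5) = 0.019992 - 0.9996j.
|F| = 20*log₁₀(sqrt(Re²+Im²)) = -0.00 dB.
∠F = atan2(Im, Re) = -88.85°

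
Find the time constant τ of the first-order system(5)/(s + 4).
First-order system: τ = -1/pole. Pole = -4. τ = -1/(-4) = 0.25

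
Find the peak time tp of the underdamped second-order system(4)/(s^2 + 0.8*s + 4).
Standard form: ωn²/(s²+2ζωn·s+ωn²) → ωn = 2, ζ = 0.2.
ωd = ωn·√(1-ζ²) = 2·√(1-0.2²) = 1.96.
tp = π/ωd = π/1.96 = 1.603 s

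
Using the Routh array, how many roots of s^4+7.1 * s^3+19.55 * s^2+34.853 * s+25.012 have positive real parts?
Routh array:
s^4: [1, 19.55, 25.012]; s^3: [7.1, 34.853]; s^2: [14.6411, 25.012]; s^1: [22.7238]; s^0: [25.012]
First column: [1, 7.1, 14.6411, 22.7238, 25.012]. Sign changes = RHP roots = 0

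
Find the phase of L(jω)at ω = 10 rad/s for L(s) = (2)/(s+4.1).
Substitute s = j*10: L(j10) = 0.0701995 - 0.171218j.
∠L(j10) = atan2(Im, Re) = atan2(-0.171218, 0.0701995) = -67.71°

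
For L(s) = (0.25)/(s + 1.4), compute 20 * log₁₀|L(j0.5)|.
Substitute s = j*0.5: L(j0.5) = 0.158371 - 0.0565611j.
|L(j0.5)| = sqrt(Re² + Im²) = 0.1682.
20*log₁₀(0.1682) = -15.49 dB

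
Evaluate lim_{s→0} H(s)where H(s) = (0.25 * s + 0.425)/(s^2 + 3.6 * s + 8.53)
DC gain = H(0) = num(0)/den(0) = 0.425/8.53 = 0.04982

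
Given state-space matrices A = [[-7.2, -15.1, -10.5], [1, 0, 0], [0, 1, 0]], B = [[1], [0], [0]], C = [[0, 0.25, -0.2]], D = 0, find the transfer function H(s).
H(s) = C(sI - A)⁻¹B + D.
Characteristic polynomial det(sI - A) = s^3 + 7.2*s^2 + 15.1*s + 10.5.
Numerator from C·adj(sI-A)·B + D·det(sI-A) = 0.25*s - 0.2.
H(s) = (0.25*s - 0.2)/(s^3 + 7.2*s^2 + 15.1*s + 10.5)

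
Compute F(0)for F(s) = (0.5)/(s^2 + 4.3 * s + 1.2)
DC gain = F(0) = num(0)/den(0) = 0.5/1.2 = 0.4167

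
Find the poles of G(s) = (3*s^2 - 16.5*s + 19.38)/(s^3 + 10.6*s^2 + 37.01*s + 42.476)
Set denominator = 0: s^3 + 10.6*s^2 + 37.01*s + 42.476 = (s + 2.8)(s + 3.7)(s + 4.1) = 0 → Poles: -2.8, -3.7, -4.1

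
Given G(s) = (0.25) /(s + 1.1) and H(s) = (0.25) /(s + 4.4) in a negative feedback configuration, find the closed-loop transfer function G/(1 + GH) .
Closed-loop T = G/(1+GH).
Numerator: G_num * H_den = 0.25*s + 1.1.
Denominator: G_den * H_den + G_num * H_num = (s^2 + 5.5*s + 4.84) + (0.0625) = s^2 + 5.5*s + 4.9025.
T(s) = (0.25*s + 1.1)/(s^2 + 5.5*s + 4.9025)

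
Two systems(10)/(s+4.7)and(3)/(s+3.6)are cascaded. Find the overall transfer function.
Series: H = H₁ · H₂ = (n₁·n₂)/(d₁·d₂).
Num: n₁·n₂ = 30. Den: d₁·d₂ = s^2 + 8.3*s + 16.92.
H(s) = (30)/(s^2 + 8.3*s + 16.92)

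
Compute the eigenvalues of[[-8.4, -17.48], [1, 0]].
Eigenvalues solve det(λI - A) = 0.
Characteristic polynomial: λ^2 + 8.4*λ + 17.48 = 0.
Factor: (λ + 3.8)(λ + 4.6) = 0.
Roots: -3.8, -4.6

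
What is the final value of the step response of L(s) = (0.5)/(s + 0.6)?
FVT: lim_{t→∞} y(t) = lim_{s→0} s*Y(s) where Y(s) = L(s)/s.
= lim_{s→0} L(s) = L(0) = num(0)/den(0) = 0.5/0.6 = 0.8333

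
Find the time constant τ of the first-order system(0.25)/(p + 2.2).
First-order system: τ = -1/pole. Pole = -2.2. τ = -1/(-2.2) = 0.4545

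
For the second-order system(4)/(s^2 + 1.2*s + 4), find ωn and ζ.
Standard form: ωn²/(s²+2ζωn·s+ωn²).
const=4=ωn² → ωn=2, s coeff=1.2=2ζωn → ζ=0.3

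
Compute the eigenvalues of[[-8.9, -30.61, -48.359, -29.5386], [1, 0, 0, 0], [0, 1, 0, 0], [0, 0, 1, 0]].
Eigenvalues solve det(λI - A) = 0.
Characteristic polynomial: λ^4 + 8.9*λ^3 + 30.61*λ^2 + 48.359*λ + 29.5386 = 0.
Factor: (λ + 2.6)(λ + 2.1)(λ^2 + 4.2*λ + 5.41) = 0.
Roots: -2.1, -2.1 + 1j, -2.1 - 1j, -2.6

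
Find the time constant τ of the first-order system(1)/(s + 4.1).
First-order system: τ = -1/pole. Pole = -4.1. τ = -1/(-4.1) = 0.2439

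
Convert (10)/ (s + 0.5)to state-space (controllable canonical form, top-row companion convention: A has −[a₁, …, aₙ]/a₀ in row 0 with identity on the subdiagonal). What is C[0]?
Reachable canonical form: C = numerator coefficients (right-aligned, zero-padded to length n).
num = 10, C = [[10]].
C[0] = 10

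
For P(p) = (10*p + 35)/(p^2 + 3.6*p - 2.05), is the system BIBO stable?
Denominator: p^2 + 3.6*p - 2.05 = (p - 0.5)(p + 4.1). Poles: -4.1, 0.5. All Re(p)<0: No (unstable)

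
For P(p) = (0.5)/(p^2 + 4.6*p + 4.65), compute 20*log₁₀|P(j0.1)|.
Substitute p = j*0.1: P(j0.1) = 0.10671 - 0.010579j.
|P(j0.1)| = sqrt(Re² + Im²) = 0.1072.
20*log₁₀(0.1072) = -19.39 dB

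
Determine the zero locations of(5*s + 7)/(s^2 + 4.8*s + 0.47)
Set numerator = 0: 5*s + 7 = 0 → Zeros: -1.4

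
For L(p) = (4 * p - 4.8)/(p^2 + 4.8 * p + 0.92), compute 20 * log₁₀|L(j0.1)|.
Substitute p = j*0.1: L(j0.1) = -3.94521 + 2.52055j.
|L(j0.1)| = sqrt(Re² + Im²) = 4.682.
20*log₁₀(4.682) = 13.41 dB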